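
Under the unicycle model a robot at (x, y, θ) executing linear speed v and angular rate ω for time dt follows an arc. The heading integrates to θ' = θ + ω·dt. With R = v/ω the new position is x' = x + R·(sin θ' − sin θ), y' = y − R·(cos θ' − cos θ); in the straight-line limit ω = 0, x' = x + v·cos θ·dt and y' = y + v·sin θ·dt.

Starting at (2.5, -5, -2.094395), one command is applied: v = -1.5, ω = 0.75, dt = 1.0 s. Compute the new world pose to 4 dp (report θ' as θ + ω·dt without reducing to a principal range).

(2.7169, -3.5511, -1.3444)

θ' = -2.0944 + 0.75·1.0 = -1.3444
R = v/ω = -1.5/0.75 = -2.0000
x' = 2.5 + -2.0000·(sin -1.3444 − sin -2.0944) = 2.7169
y' = -5 − -2.0000·(cos -1.3444 − cos -2.0944) = -3.5511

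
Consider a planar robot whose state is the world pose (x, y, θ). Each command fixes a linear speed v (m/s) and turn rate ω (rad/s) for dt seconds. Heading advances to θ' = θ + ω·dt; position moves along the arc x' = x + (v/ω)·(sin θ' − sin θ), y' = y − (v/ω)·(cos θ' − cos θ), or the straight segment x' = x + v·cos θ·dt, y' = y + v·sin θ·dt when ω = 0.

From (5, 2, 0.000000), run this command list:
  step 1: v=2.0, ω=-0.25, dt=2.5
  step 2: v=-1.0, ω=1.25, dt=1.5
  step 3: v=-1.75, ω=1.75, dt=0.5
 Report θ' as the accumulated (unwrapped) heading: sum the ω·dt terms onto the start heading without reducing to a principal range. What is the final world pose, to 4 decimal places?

step 1: θ'=-0.6250 (R=-8.0000) → pose (9.6808, 0.4877, -0.6250)
step 2: θ'=1.2500 (R=-0.8000) → pose (8.4535, 0.0912, 1.2500)
step 3: θ'=2.1250 (R=-1.0000) → pose (8.5522, -0.7504, 2.1250)

(8.5522, -0.7504, 2.1250)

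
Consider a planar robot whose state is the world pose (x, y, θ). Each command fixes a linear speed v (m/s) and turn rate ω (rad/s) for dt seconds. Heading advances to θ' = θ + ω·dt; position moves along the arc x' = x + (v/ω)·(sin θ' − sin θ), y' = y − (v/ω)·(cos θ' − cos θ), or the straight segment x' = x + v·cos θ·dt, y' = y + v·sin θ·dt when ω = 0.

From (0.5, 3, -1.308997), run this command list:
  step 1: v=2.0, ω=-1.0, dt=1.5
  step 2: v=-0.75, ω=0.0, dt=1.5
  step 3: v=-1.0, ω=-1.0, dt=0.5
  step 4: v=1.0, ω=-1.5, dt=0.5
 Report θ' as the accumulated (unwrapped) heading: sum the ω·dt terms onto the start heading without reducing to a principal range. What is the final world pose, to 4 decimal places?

(0.3593, 1.2522, -4.0590)

step 1: θ'=-2.8090 (R=-2.0000) → pose (-0.7789, 0.5920, -2.8090)
step 2: θ'=-2.8090 (straight) → pose (0.2845, 0.9593, -2.8090)
step 3: θ'=-3.3090 (R=1.0000) → pose (0.7776, 1.0001, -3.3090)
step 4: θ'=-4.0590 (R=-0.6667) → pose (0.3593, 1.2522, -4.0590)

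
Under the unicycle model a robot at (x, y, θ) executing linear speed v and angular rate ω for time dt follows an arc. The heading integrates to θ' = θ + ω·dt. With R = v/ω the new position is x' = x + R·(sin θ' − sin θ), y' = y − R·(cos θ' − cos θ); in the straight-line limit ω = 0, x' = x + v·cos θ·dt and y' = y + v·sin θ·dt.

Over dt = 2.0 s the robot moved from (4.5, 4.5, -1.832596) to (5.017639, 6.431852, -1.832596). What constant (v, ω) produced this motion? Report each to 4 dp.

v = -1.0000, ω = 0.0000

Δθ = -1.832596 − -1.832596 = 0.000000
ω = Δθ/dt = 0.000000/2.0 = 0.0000
ω = 0 → v = (Δx·cos θ + Δy·sin θ)/dt = -1.0000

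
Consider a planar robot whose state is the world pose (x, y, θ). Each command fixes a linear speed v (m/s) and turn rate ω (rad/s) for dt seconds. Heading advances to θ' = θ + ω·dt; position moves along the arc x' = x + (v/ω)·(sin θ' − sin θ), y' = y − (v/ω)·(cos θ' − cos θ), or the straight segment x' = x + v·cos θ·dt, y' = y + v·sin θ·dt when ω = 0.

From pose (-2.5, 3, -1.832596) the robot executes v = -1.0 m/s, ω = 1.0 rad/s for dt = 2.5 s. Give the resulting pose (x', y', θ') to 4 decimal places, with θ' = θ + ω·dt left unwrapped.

(-4.0849, 4.0443, 0.6674)

θ' = -1.8326 + 1.0·2.5 = 0.6674
R = v/ω = -1.0/1.0 = -1.0000
x' = -2.5 + -1.0000·(sin 0.6674 − sin -1.8326) = -4.0849
y' = 3 − -1.0000·(cos 0.6674 − cos -1.8326) = 4.0443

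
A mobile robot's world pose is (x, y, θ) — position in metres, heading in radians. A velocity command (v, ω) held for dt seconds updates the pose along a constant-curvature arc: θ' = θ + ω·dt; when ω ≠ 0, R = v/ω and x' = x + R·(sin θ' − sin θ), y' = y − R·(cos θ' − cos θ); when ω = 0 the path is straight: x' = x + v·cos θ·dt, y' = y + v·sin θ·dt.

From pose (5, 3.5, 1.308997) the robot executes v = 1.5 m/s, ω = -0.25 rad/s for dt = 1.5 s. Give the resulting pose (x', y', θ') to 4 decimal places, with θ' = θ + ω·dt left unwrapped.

(5.9715, 5.5148, 0.9340)

θ' = 1.3090 + -0.25·1.5 = 0.9340
R = v/ω = 1.5/-0.25 = -6.0000
x' = 5 + -6.0000·(sin 0.9340 − sin 1.3090) = 5.9715
y' = 3.5 − -6.0000·(cos 0.9340 − cos 1.3090) = 5.5148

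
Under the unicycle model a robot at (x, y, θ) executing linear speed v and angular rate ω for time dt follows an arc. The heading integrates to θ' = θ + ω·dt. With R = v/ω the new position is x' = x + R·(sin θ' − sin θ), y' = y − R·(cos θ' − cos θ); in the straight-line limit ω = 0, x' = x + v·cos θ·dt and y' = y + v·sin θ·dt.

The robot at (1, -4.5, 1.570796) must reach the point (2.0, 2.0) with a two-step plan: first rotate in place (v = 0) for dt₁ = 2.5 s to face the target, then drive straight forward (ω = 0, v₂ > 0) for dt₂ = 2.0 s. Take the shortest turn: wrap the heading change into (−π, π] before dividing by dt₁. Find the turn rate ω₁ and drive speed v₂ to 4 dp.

heading to target = atan2(2−-4.5, 2−1) = 1.4181
Δθ = wrap(1.4181 − 1.5708) = -0.1526; ω₁ = Δθ/dt₁ = -0.0611
distance = √((2−1)² + (2−-4.5)²) = 6.5765; v₂ = distance/dt₂ = 3.2882

ω₁ = -0.0611, v₂ = 3.2882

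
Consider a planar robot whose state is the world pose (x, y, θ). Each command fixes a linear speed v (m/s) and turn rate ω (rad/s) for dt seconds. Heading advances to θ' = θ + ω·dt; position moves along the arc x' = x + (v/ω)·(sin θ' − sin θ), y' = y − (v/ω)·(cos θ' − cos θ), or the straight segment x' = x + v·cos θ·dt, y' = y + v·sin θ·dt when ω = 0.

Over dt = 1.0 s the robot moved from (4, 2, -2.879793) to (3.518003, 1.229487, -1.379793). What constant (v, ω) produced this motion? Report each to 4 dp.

v = 1.0000, ω = 1.5000

Δθ = -1.379793 − -2.879793 = 1.500000
ω = Δθ/dt = 1.500000/1.0 = 1.5000
R = −Δy/(cos θ' − cos θ) = 0.6667
v = R·ω = 0.6667·1.5000 = 1.0000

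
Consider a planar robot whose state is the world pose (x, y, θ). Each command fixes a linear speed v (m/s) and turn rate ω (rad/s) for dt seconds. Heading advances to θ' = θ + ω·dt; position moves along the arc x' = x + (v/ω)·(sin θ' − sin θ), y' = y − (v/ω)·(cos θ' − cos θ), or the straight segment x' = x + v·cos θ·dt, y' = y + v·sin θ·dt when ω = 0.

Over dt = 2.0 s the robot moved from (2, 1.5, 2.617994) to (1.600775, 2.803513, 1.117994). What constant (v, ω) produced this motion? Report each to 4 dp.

v = 0.7500, ω = -0.7500

Δθ = 1.117994 − 2.617994 = -1.500000
ω = Δθ/dt = -1.500000/2.0 = -0.7500
R = −Δy/(cos θ' − cos θ) = -1.0000
v = R·ω = -1.0000·-0.7500 = 0.7500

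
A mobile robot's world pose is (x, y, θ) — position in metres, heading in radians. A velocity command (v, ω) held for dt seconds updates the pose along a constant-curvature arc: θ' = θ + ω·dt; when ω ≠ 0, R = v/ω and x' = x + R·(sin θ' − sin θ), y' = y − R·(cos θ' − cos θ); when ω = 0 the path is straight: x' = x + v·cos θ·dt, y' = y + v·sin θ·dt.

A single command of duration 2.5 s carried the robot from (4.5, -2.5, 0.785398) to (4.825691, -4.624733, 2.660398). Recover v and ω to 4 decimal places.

Δθ = 2.660398 − 0.785398 = 1.875000
ω = Δθ/dt = 1.875000/2.5 = 0.7500
R = −Δy/(cos θ' − cos θ) = -1.3333
v = R·ω = -1.3333·0.7500 = -1.0000

v = -1.0000, ω = 0.7500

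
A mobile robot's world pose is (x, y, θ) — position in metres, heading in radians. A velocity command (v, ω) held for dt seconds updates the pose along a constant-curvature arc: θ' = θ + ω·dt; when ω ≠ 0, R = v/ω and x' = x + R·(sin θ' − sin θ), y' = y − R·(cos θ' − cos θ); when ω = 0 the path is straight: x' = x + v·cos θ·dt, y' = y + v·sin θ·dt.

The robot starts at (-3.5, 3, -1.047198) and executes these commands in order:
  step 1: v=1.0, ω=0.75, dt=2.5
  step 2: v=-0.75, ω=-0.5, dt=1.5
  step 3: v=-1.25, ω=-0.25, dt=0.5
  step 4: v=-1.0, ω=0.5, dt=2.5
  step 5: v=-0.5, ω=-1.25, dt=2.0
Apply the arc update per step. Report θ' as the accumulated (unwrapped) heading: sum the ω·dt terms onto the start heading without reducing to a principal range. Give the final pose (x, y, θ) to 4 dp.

(-5.6948, 1.0319, -1.2972)

step 1: θ'=0.8278 (R=1.3333) → pose (-1.3634, 2.7647, 0.8278)
step 2: θ'=0.0778 (R=1.5000) → pose (-2.3515, 2.2840, 0.0778)
step 3: θ'=-0.0472 (R=5.0000) → pose (-2.9760, 2.2744, -0.0472)
step 4: θ'=1.2028 (R=-2.0000) → pose (-4.9364, 0.9961, 1.2028)
step 5: θ'=-1.2972 (R=0.4000) → pose (-5.6948, 1.0319, -1.2972)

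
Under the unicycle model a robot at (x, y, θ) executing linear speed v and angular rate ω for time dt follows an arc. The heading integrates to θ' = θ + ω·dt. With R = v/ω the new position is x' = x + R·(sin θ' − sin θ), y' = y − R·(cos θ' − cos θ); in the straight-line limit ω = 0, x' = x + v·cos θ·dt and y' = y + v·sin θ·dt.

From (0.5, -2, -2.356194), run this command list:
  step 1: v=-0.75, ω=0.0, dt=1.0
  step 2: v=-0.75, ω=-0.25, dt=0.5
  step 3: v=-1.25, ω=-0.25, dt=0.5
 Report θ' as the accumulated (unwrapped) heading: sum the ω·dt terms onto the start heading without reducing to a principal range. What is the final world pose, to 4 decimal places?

step 1: θ'=-2.3562 (straight) → pose (1.0303, -1.4697, -2.3562)
step 2: θ'=-2.4812 (R=3.0000) → pose (1.3114, -1.2217, -2.4812)
step 3: θ'=-2.6062 (R=5.0000) → pose (1.8276, -0.8702, -2.6062)

(1.8276, -0.8702, -2.6062)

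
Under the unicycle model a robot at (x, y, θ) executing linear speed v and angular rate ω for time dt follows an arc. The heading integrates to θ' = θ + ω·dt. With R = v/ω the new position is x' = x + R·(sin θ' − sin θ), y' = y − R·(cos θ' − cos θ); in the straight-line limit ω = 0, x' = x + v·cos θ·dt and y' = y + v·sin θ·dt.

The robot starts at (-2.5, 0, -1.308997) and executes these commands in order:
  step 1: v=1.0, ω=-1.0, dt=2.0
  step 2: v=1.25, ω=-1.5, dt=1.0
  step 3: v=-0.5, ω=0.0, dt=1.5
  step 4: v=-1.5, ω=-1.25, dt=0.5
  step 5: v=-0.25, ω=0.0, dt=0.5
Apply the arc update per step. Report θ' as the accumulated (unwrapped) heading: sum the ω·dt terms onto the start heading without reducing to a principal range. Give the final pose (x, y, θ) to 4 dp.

(-4.7716, -1.8601, -5.4340)

step 1: θ'=-3.3090 (R=-1.0000) → pose (-3.6325, -1.2448, -3.3090)
step 2: θ'=-4.8090 (R=-0.8333) → pose (-4.3231, -0.3428, -4.8090)
step 3: θ'=-4.8090 (straight) → pose (-4.3955, -1.0893, -4.8090)
step 4: θ'=-5.4340 (R=1.2000) → pose (-4.6890, -1.7662, -5.4340)
step 5: θ'=-5.4340 (straight) → pose (-4.7716, -1.8601, -5.4340)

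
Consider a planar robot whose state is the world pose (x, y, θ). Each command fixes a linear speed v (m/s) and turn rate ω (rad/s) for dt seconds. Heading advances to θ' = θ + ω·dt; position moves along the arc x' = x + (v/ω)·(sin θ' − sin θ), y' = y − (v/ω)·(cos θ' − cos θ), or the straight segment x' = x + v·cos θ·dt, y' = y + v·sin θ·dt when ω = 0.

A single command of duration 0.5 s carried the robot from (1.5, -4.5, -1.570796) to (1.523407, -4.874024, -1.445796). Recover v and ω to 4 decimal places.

Δθ = -1.445796 − -1.570796 = 0.125000
ω = Δθ/dt = 0.125000/0.5 = 0.2500
R = −Δy/(cos θ' − cos θ) = 3.0000
v = R·ω = 3.0000·0.2500 = 0.7500

v = 0.7500, ω = 0.2500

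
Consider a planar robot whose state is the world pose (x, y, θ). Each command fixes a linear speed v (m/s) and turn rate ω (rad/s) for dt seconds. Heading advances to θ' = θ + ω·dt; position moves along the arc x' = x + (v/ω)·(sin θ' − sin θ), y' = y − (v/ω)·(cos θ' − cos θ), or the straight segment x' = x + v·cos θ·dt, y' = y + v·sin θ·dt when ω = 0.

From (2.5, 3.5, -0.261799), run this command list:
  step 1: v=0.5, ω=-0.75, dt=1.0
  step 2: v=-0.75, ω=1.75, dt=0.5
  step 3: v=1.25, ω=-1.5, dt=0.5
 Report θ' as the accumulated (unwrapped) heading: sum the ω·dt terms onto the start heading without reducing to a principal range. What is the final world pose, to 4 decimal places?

(3.1200, 3.1079, -0.8868)

step 1: θ'=-1.0118 (R=-0.6667) → pose (2.8926, 3.2096, -1.0118)
step 2: θ'=-0.1368 (R=-0.4286) → pose (2.5878, 3.4069, -0.1368)
step 3: θ'=-0.8868 (R=-0.8333) → pose (3.1200, 3.1079, -0.8868)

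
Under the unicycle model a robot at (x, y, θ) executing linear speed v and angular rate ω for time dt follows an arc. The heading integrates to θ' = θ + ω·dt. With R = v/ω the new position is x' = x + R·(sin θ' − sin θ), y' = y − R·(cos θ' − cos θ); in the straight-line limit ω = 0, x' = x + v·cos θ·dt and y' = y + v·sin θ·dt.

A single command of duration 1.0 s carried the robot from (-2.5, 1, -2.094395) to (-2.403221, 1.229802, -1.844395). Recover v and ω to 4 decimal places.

v = -0.2500, ω = 0.2500

Δθ = -1.844395 − -2.094395 = 0.250000
ω = Δθ/dt = 0.250000/1.0 = 0.2500
R = −Δy/(cos θ' − cos θ) = -1.0000
v = R·ω = -1.0000·0.2500 = -0.2500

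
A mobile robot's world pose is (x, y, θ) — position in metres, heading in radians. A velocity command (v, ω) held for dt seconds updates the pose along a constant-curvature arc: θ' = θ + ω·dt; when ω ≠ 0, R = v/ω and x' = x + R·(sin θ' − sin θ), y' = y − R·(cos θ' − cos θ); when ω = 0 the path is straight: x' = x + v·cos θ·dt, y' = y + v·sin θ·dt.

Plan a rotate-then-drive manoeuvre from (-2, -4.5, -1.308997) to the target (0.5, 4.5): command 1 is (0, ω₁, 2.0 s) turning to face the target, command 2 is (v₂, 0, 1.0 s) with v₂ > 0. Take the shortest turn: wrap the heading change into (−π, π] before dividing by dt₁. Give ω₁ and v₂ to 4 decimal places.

heading to target = atan2(4.5−-4.5, 0.5−-2) = 1.2998
Δθ = wrap(1.2998 − -1.3090) = 2.6088; ω₁ = Δθ/dt₁ = 1.3044
distance = √((0.5−-2)² + (4.5−-4.5)²) = 9.3408; v₂ = distance/dt₂ = 9.3408

ω₁ = 1.3044, v₂ = 9.3408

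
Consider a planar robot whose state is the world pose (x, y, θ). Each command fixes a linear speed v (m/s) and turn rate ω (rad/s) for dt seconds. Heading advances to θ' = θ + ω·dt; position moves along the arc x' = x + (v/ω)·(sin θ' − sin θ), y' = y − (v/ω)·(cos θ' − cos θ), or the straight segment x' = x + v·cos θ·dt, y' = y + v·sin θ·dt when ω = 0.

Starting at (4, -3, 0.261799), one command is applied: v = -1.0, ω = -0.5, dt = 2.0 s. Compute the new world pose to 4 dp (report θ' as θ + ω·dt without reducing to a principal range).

θ' = 0.2618 + -0.5·2.0 = -0.7382
R = v/ω = -1.0/-0.5 = 2.0000
x' = 4 + 2.0000·(sin -0.7382 − sin 0.2618) = 2.1364
y' = -3 − 2.0000·(cos -0.7382 − cos 0.2618) = -2.5475

(2.1364, -2.5475, -0.7382)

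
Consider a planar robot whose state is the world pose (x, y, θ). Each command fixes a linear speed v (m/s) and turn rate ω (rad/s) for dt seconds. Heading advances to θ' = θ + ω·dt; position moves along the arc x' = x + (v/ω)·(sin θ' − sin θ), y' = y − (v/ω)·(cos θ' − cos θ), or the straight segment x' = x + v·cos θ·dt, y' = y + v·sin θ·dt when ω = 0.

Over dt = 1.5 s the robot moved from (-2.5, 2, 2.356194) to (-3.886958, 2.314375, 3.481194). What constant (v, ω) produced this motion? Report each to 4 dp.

Δθ = 3.481194 − 2.356194 = 1.125000
ω = Δθ/dt = 1.125000/1.5 = 0.7500
R = Δx/(sin θ' − sin θ) = 1.3333
v = R·ω = 1.3333·0.7500 = 1.0000

v = 1.0000, ω = 0.7500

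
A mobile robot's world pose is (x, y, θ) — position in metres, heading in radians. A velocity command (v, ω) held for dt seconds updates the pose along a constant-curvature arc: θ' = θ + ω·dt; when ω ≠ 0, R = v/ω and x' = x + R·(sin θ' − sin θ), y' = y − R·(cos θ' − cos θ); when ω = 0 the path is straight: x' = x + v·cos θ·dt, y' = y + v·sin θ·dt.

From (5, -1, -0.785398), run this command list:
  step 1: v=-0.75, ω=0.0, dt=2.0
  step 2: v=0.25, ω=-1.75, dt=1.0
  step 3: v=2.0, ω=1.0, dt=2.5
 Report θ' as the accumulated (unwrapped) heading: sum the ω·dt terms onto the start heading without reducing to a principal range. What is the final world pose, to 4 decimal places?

(4.9884, -3.8001, -0.0354)

step 1: θ'=-0.7854 (straight) → pose (3.9393, 0.0607, -0.7854)
step 2: θ'=-2.5354 (R=-0.1429) → pose (3.9197, -0.1578, -2.5354)
step 3: θ'=-0.0354 (R=2.0000) → pose (4.9884, -3.8001, -0.0354)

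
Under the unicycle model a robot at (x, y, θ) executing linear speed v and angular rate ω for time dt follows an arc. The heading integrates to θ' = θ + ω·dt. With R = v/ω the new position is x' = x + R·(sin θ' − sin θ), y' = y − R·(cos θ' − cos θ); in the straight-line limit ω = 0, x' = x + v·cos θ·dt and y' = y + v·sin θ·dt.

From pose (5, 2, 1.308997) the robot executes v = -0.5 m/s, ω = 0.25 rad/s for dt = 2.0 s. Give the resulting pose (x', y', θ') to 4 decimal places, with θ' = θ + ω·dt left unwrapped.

(4.9883, 1.0105, 1.8090)

θ' = 1.3090 + 0.25·2.0 = 1.8090
R = v/ω = -0.5/0.25 = -2.0000
x' = 5 + -2.0000·(sin 1.8090 − sin 1.3090) = 4.9883
y' = 2 − -2.0000·(cos 1.8090 − cos 1.3090) = 1.0105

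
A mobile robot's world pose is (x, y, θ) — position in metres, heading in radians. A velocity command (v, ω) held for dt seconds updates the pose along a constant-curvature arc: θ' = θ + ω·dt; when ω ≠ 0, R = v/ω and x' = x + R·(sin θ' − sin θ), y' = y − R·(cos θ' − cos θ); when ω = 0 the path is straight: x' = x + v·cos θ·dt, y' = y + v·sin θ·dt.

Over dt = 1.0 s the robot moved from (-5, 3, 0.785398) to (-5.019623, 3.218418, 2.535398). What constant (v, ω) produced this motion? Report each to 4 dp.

Δθ = 2.535398 − 0.785398 = 1.750000
ω = Δθ/dt = 1.750000/1.0 = 1.7500
R = −Δy/(cos θ' − cos θ) = 0.1429
v = R·ω = 0.1429·1.7500 = 0.2500

v = 0.2500, ω = 1.7500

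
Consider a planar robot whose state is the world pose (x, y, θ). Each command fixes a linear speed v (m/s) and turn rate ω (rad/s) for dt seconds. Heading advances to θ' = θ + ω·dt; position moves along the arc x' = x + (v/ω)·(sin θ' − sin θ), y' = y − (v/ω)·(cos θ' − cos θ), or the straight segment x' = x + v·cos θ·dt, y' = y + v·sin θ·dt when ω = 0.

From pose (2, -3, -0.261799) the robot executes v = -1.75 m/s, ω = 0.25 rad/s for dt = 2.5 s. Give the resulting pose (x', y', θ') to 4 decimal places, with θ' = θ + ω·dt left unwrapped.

(-2.2986, -3.2181, 0.3632)

θ' = -0.2618 + 0.25·2.5 = 0.3632
R = v/ω = -1.75/0.25 = -7.0000
x' = 2 + -7.0000·(sin 0.3632 − sin -0.2618) = -2.2986
y' = -3 − -7.0000·(cos 0.3632 − cos -0.2618) = -3.2181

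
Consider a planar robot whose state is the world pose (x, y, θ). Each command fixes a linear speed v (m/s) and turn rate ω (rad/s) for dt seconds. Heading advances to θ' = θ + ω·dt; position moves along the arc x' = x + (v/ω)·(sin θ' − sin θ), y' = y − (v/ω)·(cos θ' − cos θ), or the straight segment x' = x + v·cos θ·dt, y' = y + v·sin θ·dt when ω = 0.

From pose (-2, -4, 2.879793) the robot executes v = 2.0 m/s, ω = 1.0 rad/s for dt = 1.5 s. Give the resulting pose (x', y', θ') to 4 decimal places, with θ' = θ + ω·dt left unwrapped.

θ' = 2.8798 + 1.0·1.5 = 4.3798
R = v/ω = 2.0/1.0 = 2.0000
x' = -2 + 2.0000·(sin 4.3798 − sin 2.8798) = -4.4080
y' = -4 − 2.0000·(cos 4.3798 − cos 2.8798) = -5.2789

(-4.4080, -5.2789, 4.3798)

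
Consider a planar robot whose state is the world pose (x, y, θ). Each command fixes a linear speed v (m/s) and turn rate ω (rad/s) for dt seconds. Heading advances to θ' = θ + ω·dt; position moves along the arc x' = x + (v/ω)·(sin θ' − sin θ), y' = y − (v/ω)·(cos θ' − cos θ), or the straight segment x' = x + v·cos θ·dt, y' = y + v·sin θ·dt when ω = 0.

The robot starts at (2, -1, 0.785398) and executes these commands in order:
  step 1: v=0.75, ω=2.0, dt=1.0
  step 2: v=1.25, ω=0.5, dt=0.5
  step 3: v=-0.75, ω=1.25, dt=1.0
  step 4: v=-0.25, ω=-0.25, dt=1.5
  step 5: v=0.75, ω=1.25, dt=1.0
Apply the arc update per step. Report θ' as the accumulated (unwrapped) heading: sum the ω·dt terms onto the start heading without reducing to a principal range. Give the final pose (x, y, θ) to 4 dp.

step 1: θ'=2.7854 (R=0.3750) → pose (1.8656, -0.3834, 2.7854)
step 2: θ'=3.0354 (R=2.5000) → pose (1.2588, -0.2405, 3.0354)
step 3: θ'=4.2854 (R=-0.6000) → pose (1.8685, 0.1076, 4.2854)
step 4: θ'=3.9104 (R=1.0000) → pose (2.0835, 0.4122, 3.9104)
step 5: θ'=5.1604 (R=0.6000) → pose (1.9599, -0.2789, 5.1604)

(1.9599, -0.2789, 5.1604)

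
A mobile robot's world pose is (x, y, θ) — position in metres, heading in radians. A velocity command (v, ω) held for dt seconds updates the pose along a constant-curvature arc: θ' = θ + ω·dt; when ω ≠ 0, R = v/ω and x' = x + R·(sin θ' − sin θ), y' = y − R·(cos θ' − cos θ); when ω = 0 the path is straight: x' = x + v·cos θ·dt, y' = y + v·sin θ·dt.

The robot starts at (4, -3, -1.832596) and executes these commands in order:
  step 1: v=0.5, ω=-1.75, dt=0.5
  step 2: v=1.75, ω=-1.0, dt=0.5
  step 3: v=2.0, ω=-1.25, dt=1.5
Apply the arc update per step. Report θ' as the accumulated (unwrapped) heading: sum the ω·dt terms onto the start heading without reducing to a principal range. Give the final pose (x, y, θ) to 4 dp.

step 1: θ'=-2.7076 (R=-0.2857) → pose (3.8442, -3.1853, -2.7076)
step 2: θ'=-3.2076 (R=-1.7500) → pose (2.9929, -3.3437, -3.2076)
step 3: θ'=-5.0826 (R=-1.6000) → pose (1.6068, -1.1683, -5.0826)

(1.6068, -1.1683, -5.0826)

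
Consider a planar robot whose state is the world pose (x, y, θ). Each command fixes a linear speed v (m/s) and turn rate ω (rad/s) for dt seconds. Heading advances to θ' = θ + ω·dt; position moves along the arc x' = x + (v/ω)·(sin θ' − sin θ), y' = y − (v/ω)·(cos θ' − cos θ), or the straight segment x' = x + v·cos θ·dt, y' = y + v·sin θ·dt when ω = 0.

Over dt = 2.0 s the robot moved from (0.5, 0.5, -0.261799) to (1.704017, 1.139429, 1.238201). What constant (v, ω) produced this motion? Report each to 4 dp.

Δθ = 1.238201 − -0.261799 = 1.500000
ω = Δθ/dt = 1.500000/2.0 = 0.7500
R = Δx/(sin θ' − sin θ) = 1.0000
v = R·ω = 1.0000·0.7500 = 0.7500

v = 0.7500, ω = 0.7500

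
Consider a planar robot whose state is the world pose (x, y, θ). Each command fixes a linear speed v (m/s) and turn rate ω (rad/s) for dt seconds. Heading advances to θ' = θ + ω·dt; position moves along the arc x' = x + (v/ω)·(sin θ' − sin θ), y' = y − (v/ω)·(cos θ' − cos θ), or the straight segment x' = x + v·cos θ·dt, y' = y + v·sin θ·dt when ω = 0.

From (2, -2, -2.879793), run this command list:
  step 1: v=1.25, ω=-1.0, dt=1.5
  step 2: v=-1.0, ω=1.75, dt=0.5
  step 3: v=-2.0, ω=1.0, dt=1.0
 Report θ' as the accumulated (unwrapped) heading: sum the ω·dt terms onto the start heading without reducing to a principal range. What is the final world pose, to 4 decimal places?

(2.7319, -1.2868, -2.5048)

step 1: θ'=-4.3798 (R=-1.2500) → pose (0.4950, -1.2007, -4.3798)
step 2: θ'=-3.5048 (R=-0.5714) → pose (0.8321, -1.5483, -3.5048)
step 3: θ'=-2.5048 (R=-2.0000) → pose (2.7319, -1.2868, -2.5048)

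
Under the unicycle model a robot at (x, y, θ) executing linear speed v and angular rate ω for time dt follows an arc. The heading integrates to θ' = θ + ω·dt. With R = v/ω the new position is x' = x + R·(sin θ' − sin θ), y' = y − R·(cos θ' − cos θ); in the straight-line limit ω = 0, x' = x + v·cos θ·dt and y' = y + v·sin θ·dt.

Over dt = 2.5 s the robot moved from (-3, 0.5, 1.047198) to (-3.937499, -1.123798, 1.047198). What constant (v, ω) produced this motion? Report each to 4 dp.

Δθ = 1.047198 − 1.047198 = 0.000000
ω = Δθ/dt = 0.000000/2.5 = 0.0000
ω = 0 → v = (Δx·cos θ + Δy·sin θ)/dt = -0.7500

v = -0.7500, ω = 0.0000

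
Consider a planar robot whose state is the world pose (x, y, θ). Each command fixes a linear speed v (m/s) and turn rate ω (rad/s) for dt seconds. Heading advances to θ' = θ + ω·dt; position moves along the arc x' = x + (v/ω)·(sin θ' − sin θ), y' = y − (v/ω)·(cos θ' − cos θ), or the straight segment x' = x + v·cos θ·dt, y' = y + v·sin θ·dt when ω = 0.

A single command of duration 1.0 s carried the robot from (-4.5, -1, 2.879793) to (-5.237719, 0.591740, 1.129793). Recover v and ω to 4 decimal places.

v = 2.0000, ω = -1.7500

Δθ = 1.129793 − 2.879793 = -1.750000
ω = Δθ/dt = -1.750000/1.0 = -1.7500
R = −Δy/(cos θ' − cos θ) = -1.1429
v = R·ω = -1.1429·-1.7500 = 2.0000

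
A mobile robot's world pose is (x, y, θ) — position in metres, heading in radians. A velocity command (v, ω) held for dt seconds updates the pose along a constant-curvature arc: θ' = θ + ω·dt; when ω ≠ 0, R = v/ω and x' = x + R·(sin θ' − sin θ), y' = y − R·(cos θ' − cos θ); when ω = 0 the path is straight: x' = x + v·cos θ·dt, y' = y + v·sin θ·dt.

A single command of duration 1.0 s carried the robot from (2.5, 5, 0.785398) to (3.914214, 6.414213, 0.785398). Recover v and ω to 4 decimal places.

Δθ = 0.785398 − 0.785398 = 0.000000
ω = Δθ/dt = 0.000000/1.0 = 0.0000
ω = 0 → v = (Δx·cos θ + Δy·sin θ)/dt = 2.0000

v = 2.0000, ω = 0.0000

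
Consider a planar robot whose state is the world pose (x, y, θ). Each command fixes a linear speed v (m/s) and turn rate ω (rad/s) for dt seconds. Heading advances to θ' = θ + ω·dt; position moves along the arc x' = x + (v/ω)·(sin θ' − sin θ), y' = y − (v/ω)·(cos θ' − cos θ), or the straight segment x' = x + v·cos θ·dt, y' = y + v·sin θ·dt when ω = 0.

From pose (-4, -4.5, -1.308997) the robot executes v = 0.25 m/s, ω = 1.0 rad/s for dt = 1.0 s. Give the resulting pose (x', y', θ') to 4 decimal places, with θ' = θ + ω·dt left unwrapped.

θ' = -1.3090 + 1.0·1.0 = -0.3090
R = v/ω = 0.25/1.0 = 0.2500
x' = -4 + 0.2500·(sin -0.3090 − sin -1.3090) = -3.8345
y' = -4.5 − 0.2500·(cos -0.3090 − cos -1.3090) = -4.6735

(-3.8345, -4.6735, -0.3090)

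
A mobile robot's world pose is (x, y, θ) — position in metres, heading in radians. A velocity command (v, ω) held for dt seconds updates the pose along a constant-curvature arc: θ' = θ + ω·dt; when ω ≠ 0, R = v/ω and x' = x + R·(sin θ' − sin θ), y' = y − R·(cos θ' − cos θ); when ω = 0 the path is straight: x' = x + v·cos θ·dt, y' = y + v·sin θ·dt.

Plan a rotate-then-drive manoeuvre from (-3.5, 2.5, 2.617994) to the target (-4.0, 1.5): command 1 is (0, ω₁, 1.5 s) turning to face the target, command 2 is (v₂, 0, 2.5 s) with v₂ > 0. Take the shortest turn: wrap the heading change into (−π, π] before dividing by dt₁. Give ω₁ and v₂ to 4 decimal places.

heading to target = atan2(1.5−2.5, -4−-3.5) = -2.0344
Δθ = wrap(-2.0344 − 2.6180) = 1.6307; ω₁ = Δθ/dt₁ = 1.0872
distance = √((-4−-3.5)² + (1.5−2.5)²) = 1.1180; v₂ = distance/dt₂ = 0.4472

ω₁ = 1.0872, v₂ = 0.4472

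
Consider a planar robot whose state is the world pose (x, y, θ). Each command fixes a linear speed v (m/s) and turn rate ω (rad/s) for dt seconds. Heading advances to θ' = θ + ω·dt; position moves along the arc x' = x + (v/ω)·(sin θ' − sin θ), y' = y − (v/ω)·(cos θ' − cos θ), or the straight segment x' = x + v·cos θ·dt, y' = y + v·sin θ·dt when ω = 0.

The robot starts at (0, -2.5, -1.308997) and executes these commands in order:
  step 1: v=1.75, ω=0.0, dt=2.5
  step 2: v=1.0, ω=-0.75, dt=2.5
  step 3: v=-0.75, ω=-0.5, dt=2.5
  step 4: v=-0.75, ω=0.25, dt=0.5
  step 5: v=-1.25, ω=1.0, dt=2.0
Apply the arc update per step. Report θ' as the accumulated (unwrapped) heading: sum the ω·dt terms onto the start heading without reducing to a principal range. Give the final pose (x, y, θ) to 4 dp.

step 1: θ'=-1.3090 (straight) → pose (1.1323, -6.7259, -1.3090)
step 2: θ'=-3.1840 (R=-1.3333) → pose (-0.2121, -8.4032, -3.1840)
step 3: θ'=-4.4340 (R=1.5000) → pose (1.1666, -9.4896, -4.4340)
step 4: θ'=-4.3090 (R=-3.0000) → pose (1.2919, -9.8428, -4.3090)
step 5: θ'=-2.3090 (R=-1.2500) → pose (3.3661, -10.1933, -2.3090)

(3.3661, -10.1933, -2.3090)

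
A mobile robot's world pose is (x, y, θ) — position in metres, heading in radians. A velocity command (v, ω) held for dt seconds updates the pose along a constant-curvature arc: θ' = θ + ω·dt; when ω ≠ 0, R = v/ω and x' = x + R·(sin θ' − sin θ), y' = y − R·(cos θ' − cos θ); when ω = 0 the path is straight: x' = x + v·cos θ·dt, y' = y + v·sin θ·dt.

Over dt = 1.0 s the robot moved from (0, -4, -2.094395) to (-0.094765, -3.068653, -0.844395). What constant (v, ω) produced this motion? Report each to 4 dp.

Δθ = -0.844395 − -2.094395 = 1.250000
ω = Δθ/dt = 1.250000/1.0 = 1.2500
R = −Δy/(cos θ' − cos θ) = -0.8000
v = R·ω = -0.8000·1.2500 = -1.0000

v = -1.0000, ω = 1.2500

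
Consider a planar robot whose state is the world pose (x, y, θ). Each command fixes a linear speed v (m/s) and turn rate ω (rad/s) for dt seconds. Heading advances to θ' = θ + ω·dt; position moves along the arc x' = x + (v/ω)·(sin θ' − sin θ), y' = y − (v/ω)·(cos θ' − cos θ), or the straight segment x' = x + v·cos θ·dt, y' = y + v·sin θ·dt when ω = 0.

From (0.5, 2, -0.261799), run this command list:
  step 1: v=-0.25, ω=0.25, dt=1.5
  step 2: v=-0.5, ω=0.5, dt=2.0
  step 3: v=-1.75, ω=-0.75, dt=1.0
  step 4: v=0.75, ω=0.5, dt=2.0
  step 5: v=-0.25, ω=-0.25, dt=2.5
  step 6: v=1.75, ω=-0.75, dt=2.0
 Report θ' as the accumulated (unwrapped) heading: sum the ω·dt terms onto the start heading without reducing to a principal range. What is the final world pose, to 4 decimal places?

(1.8898, 0.8475, -0.7618)

step 1: θ'=0.1132 (R=-1.0000) → pose (0.1282, 2.0277, 0.1132)
step 2: θ'=1.1132 (R=-1.0000) → pose (-0.6559, 1.4759, 1.1132)
step 3: θ'=0.3632 (R=2.3333) → pose (-1.9203, 0.3256, 0.3632)
step 4: θ'=1.3632 (R=1.5000) → pose (-0.9854, 1.4186, 1.3632)
step 5: θ'=0.7382 (R=1.0000) → pose (-1.2909, 0.8850, 0.7382)
step 6: θ'=-0.7618 (R=-2.3333) → pose (1.8898, 0.8475, -0.7618)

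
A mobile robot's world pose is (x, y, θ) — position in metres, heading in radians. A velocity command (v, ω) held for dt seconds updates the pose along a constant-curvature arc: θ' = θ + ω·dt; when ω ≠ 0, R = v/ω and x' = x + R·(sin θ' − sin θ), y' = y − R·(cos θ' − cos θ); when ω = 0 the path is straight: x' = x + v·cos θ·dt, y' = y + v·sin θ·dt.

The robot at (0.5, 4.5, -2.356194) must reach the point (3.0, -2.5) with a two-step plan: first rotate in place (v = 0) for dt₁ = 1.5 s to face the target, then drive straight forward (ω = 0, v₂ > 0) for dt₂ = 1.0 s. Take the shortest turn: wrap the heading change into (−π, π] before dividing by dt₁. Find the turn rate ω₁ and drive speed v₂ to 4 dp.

ω₁ = 0.7523, v₂ = 7.4330

heading to target = atan2(-2.5−4.5, 3−0.5) = -1.2278
Δθ = wrap(-1.2278 − -2.3562) = 1.1284; ω₁ = Δθ/dt₁ = 0.7523
distance = √((3−0.5)² + (-2.5−4.5)²) = 7.4330; v₂ = distance/dt₂ = 7.4330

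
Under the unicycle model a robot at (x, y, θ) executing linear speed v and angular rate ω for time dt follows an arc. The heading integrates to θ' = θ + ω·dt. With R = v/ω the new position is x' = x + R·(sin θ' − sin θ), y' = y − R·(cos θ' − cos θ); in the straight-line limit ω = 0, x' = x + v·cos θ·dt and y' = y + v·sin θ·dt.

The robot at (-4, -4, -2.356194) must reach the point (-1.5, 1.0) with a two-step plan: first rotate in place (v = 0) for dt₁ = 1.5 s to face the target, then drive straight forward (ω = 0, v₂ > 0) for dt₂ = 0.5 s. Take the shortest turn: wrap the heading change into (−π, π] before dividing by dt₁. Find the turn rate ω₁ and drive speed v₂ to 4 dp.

heading to target = atan2(1−-4, -1.5−-4) = 1.1071
Δθ = wrap(1.1071 − -2.3562) = -2.8198; ω₁ = Δθ/dt₁ = -1.8799
distance = √((-1.5−-4)² + (1−-4)²) = 5.5902; v₂ = distance/dt₂ = 11.1803

ω₁ = -1.8799, v₂ = 11.1803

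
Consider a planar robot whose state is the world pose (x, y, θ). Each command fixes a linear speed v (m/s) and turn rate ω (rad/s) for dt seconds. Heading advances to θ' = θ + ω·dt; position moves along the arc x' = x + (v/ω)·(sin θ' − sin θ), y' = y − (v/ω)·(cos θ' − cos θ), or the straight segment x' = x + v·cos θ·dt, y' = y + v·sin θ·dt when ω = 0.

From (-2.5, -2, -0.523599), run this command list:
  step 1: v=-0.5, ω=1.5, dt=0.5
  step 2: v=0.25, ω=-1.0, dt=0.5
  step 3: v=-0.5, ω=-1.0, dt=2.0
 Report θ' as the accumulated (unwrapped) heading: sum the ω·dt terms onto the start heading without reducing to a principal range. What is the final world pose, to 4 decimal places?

step 1: θ'=0.2264 (R=-0.3333) → pose (-2.7415, -1.9638, 0.2264)
step 2: θ'=-0.2736 (R=-0.2500) → pose (-2.6178, -1.9668, -0.2736)
step 3: θ'=-2.2736 (R=0.5000) → pose (-2.8642, -1.1622, -2.2736)

(-2.8642, -1.1622, -2.2736)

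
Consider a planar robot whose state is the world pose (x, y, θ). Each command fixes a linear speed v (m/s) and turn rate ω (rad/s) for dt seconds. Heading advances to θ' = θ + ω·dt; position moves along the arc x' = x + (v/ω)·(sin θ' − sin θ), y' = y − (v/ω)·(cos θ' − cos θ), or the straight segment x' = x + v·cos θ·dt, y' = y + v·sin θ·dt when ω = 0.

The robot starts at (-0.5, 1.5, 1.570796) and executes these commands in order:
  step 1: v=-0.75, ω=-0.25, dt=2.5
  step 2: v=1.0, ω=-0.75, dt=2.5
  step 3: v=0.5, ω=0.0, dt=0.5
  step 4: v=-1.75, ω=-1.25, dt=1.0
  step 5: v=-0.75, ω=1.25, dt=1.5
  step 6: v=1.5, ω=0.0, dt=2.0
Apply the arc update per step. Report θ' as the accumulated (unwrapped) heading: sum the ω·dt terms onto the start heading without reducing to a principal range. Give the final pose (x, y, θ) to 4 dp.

step 1: θ'=0.9458 (R=3.0000) → pose (-1.0671, -0.2553, 0.9458)
step 2: θ'=-0.9292 (R=-1.3333) → pose (1.0824, -0.2375, -0.9292)
step 3: θ'=-0.9292 (straight) → pose (1.2320, -0.4377, -0.9292)
step 4: θ'=-2.1792 (R=1.4000) → pose (1.2048, 1.2003, -2.1792)
step 5: θ'=-0.3042 (R=-0.6000) → pose (0.8922, 2.1157, -0.3042)
step 6: θ'=-0.3042 (straight) → pose (3.7544, 1.2171, -0.3042)

(3.7544, 1.2171, -0.3042)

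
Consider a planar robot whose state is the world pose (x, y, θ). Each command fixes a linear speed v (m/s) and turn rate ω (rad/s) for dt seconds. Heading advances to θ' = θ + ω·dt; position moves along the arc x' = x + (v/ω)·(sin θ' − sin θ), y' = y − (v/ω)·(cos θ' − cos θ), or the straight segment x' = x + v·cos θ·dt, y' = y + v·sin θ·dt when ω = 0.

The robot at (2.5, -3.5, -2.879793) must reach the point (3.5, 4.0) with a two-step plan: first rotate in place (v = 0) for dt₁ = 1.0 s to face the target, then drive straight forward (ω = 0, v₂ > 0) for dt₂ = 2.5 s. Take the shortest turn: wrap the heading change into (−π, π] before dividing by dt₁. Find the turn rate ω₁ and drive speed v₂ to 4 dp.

ω₁ = -1.9651, v₂ = 3.0265

heading to target = atan2(4−-3.5, 3.5−2.5) = 1.4382
Δθ = wrap(1.4382 − -2.8798) = -1.9651; ω₁ = Δθ/dt₁ = -1.9651
distance = √((3.5−2.5)² + (4−-3.5)²) = 7.5664; v₂ = distance/dt₂ = 3.0265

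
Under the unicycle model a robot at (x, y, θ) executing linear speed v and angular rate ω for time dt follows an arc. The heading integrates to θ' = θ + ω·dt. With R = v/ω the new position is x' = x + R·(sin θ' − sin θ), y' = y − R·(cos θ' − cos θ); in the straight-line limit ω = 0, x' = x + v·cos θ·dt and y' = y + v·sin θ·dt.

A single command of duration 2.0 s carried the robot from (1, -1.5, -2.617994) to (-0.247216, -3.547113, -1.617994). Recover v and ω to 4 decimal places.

v = 1.2500, ω = 0.5000

Δθ = -1.617994 − -2.617994 = 1.000000
ω = Δθ/dt = 1.000000/2.0 = 0.5000
R = −Δy/(cos θ' − cos θ) = 2.5000
v = R·ω = 2.5000·0.5000 = 1.2500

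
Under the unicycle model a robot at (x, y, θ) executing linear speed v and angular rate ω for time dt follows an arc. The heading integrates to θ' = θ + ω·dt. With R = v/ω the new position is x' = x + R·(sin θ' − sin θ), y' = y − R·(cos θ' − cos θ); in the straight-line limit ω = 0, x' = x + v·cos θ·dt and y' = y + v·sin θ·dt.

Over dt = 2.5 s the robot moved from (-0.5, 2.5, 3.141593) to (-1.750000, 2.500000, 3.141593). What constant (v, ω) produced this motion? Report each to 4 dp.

Δθ = 3.141593 − 3.141593 = 0.000000
ω = Δθ/dt = 0.000000/2.5 = 0.0000
ω = 0 → v = (Δx·cos θ + Δy·sin θ)/dt = 0.5000

v = 0.5000, ω = 0.0000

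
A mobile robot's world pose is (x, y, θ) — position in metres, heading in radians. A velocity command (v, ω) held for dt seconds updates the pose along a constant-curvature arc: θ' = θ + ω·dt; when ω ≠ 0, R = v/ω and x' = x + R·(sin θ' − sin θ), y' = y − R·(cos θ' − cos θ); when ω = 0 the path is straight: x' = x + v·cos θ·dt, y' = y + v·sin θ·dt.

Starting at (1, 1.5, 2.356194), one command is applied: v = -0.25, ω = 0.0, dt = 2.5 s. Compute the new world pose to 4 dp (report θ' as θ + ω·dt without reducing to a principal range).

(1.4419, 1.0581, 2.3562)

θ' = 2.3562 + 0.0·2.5 = 2.3562
ω = 0 → straight: x' = 1 + -0.25·cos(2.3562)·2.5 = 1.4419
y' = 1.5 + -0.25·sin(2.3562)·2.5 = 1.0581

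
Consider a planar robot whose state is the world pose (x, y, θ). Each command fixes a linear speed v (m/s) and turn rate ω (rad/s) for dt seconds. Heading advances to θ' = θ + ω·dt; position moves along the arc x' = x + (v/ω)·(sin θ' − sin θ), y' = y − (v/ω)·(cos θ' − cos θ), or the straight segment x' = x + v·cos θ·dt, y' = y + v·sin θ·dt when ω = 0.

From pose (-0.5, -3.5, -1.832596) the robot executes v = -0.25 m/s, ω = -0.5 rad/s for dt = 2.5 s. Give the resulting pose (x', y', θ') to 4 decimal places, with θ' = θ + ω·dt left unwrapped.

(-0.0465, -3.1303, -3.0826)

θ' = -1.8326 + -0.5·2.5 = -3.0826
R = v/ω = -0.25/-0.5 = 0.5000
x' = -0.5 + 0.5000·(sin -3.0826 − sin -1.8326) = -0.0465
y' = -3.5 − 0.5000·(cos -3.0826 − cos -1.8326) = -3.1303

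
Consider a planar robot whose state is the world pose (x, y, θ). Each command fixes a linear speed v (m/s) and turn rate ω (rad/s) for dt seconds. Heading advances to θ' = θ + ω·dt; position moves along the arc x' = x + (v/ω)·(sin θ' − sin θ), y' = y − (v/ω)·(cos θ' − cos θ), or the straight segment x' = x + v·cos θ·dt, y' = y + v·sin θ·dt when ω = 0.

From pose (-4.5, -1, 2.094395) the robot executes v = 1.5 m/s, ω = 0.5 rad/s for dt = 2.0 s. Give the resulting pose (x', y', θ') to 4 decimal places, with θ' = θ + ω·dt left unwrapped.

(-6.9565, 0.4967, 3.0944)

θ' = 2.0944 + 0.5·2.0 = 3.0944
R = v/ω = 1.5/0.5 = 3.0000
x' = -4.5 + 3.0000·(sin 3.0944 − sin 2.0944) = -6.9565
y' = -1 − 3.0000·(cos 3.0944 − cos 2.0944) = 0.4967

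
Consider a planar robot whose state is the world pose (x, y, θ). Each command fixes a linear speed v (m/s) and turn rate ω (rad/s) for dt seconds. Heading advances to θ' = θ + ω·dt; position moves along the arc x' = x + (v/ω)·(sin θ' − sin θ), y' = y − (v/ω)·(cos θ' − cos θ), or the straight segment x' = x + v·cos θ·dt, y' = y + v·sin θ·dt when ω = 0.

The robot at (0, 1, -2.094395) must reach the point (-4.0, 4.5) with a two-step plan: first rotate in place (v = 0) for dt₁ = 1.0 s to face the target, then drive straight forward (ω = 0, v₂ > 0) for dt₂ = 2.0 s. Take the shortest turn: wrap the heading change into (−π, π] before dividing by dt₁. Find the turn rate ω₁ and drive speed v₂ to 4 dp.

heading to target = atan2(4.5−1, -4−0) = 2.4228
Δθ = wrap(2.4228 − -2.0944) = -1.7660; ω₁ = Δθ/dt₁ = -1.7660
distance = √((-4−0)² + (4.5−1)²) = 5.3151; v₂ = distance/dt₂ = 2.6575

ω₁ = -1.7660, v₂ = 2.6575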